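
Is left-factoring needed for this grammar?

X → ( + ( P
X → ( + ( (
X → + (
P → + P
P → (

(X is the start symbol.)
Left-factoring is needed when two productions for the same non-terminal
share a common prefix on the right-hand side.

Productions for X:
  X → ( + ( P
  X → ( + ( (
  X → + (
Productions for P:
  P → + P
  P → (

Found common prefix '( + (' in productions for X

Answer: Yes, X has productions with common prefix '( + ('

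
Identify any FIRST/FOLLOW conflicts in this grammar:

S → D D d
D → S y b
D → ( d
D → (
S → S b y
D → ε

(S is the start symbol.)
Yes. D → S y b with FOLLOW(D) on { '(', 'd' }; D → '(' d with FOLLOW(D) on { '(' }; D → '(' with FOLLOW(D) on { '(' }

Nullable non-terminals: D.
FIRST sets used below: FIRST(S) = { '(', 'd' }

D: nullable alternative(s) D → ε; FOLLOW(D) = { '(', 'd' }
  D → S y b: FIRST \ {ε} = { '(', 'd' } — overlaps FOLLOW(D) on { '(', 'd' }: CONFLICT
  D → ( d: FIRST \ {ε} = { '(' } — overlaps FOLLOW(D) on { '(' }: CONFLICT
  D → (: FIRST \ {ε} = { '(' } — overlaps FOLLOW(D) on { '(' }: CONFLICT
  D → ε: FIRST \ {ε} = { } — this is the only nullable alternative, skip

S has no nullable alternative, so no FIRST/FOLLOW check is needed there.

So the grammar has 3 FIRST/FOLLOW conflicts (marked CONFLICT above).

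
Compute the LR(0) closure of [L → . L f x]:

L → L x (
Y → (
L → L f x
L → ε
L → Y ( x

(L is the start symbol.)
{ [L → . L f x], [L → . L x (], [L → . Y ( x], [L → .], [Y → . (] }

Start with: [L → . L f x]
  [L → . L f x] has the dot before L: add [L → . L x (], [L → .], [L → . Y ( x]
  [L → . Y ( x] has the dot before Y: add [Y → . (]
No further items can be added.

CLOSURE = { [L → . L f x], [L → . L x (], [L → . Y ( x], [L → .], [Y → . (] }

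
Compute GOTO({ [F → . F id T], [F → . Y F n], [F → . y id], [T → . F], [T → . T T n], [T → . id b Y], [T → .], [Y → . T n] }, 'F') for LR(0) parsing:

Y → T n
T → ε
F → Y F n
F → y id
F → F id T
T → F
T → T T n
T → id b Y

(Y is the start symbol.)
GOTO(I, 'F') = CLOSURE({ [A → αX.β] : [A → α.Xβ] ∈ I, X = 'F' })

Items with dot before 'F', with the dot advanced:
  [F → . F id T] → [F → F . id T]
  [T → . F] → [T → F .]
Closure adds nothing (no advanced item has the dot before a non-terminal).

GOTO = { [F → F . id T], [T → F .] }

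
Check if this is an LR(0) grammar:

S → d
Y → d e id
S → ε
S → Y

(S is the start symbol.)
No. Shift-reduce conflict between [S → .] and [S → . d]

A grammar is LR(0) if no state in the canonical LR(0) collection has:
  - both a shift item (dot before a terminal) and a complete item (shift-reduce conflict), or
  - two or more complete items (reduce-reduce conflict; the accept item [S' → S .] counts as a complete item here).

Augment with S' → S and build the canonical LR(0) collection (I0 = CLOSURE({[S' → . S]}), then GOTO on every symbol after a dot until no new states appear). It has 6 states:
  I0: { [S → . Y], [S → . d], [S → .], [S' → . S], [Y → . d e id] }  — shift, reduce
  I1: { [S' → S .] }  — accept
  I2: { [S → Y .] }  — reduce
  I3: { [S → d .], [Y → d . e id] }  — shift, reduce
  I4: { [Y → d e . id] }  — shift
  I5: { [Y → d e id .] }  — reduce

Conflict in state I0:
  Shift-reduce conflict between [S → .] and [S → . d]
So the grammar is NOT LR(0).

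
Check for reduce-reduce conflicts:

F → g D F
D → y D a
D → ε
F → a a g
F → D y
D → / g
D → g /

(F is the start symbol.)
Augment with F' → F and build the canonical LR(0) collection (I0 = CLOSURE({[F' → . F]}), then GOTO on every symbol after a dot until no new states appear). It has 18 states:
  I0: { [D → . / g], [D → . g /], [D → . y D a], [D → .], [F → . D y], [F → . a a g], [F → . g D F], [F' → . F] }  — shift, reduce
  I1: { [D → / . g] }  — shift
  I2: { [F → D . y] }  — shift
  I3: { [F' → F .] }  — accept
  I4: { [F → a . a g] }  — shift
  I5: { [D → . / g], [D → . g /], [D → . y D a], [D → .], [D → g . /], [F → g . D F] }  — shift, reduce
  I6: { [D → . / g], [D → . g /], [D → . y D a], [D → .], [D → y . D a] }  — shift, reduce
  I7: { [D → y D . a] }  — shift
  I8: { [D → g . /] }  — shift
  I9: { [D → g / .] }  — reduce
  I10: { [D → y D a .] }  — reduce
  I11: { [D → / . g], [D → g / .] }  — shift, reduce
  I12: { [D → . / g], [D → . g /], [D → . y D a], [D → .], [F → . D y], [F → . a a g], [F → . g D F], [F → g D . F] }  — shift, reduce
  I13: { [F → g D F .] }  — reduce
  I14: { [D → / g .] }  — reduce
  I15: { [F → a a . g] }  — shift
  I16: { [F → a a g .] }  — reduce
  I17: { [F → D y .] }  — reduce

No state contains more than one complete item.

Answer: No reduce-reduce conflicts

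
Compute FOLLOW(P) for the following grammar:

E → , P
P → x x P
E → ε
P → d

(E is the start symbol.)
To compute FOLLOW(P), find every occurrence of P on a right-hand side N → α P β: add FIRST(β) \ {ε}, and if β is empty or nullable also add FOLLOW(N). Iterate to a fixed point.

In E → , P: P is at the end, add FOLLOW(E)
In P → x x P: P is at the end; this adds FOLLOW(P) to itself — nothing new

The FOLLOW sets referred to above (computed the same way, to a fixed point):
  FOLLOW(E) = { $ }

Taking the union: FOLLOW(P) = { $ }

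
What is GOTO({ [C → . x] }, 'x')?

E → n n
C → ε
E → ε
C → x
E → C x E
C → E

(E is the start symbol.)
{ [C → x .] }

GOTO(I, 'x') = CLOSURE({ [A → αX.β] : [A → α.Xβ] ∈ I, X = 'x' })

Items with dot before 'x', with the dot advanced:
  [C → . x] → [C → x .]
Closure adds nothing (no advanced item has the dot before a non-terminal).

GOTO = { [C → x .] }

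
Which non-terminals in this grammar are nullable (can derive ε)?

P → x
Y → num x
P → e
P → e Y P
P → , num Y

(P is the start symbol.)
None

A non-terminal is nullable if it can derive ε (the empty string): either it has an ε-production, or it has a production whose right-hand side consists entirely of nullable non-terminals.

There are no ε-productions, so no non-terminal can derive ε.
No non-terminals are nullable.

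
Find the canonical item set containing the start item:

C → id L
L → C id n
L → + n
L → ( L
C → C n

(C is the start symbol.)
{ [C → . C n], [C → . id L], [C' → . C] }

First, augment the grammar with C' → C
I₀ = CLOSURE({ [C' → . C] }):
  [C' → . C] has the dot before C: add [C → . id L], [C → . C n]
No further items can be added.

I₀ = { [C → . C n], [C → . id L], [C' → . C] }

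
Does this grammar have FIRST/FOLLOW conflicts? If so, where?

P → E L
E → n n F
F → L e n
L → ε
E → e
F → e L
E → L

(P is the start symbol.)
No FIRST/FOLLOW conflicts.

A FIRST/FOLLOW conflict occurs when a non-terminal N has a nullable alternative N → β (β ⇒* ε) and another alternative N → α with FIRST(α) ∩ FOLLOW(N) ≠ ∅: on such a lookahead the parser cannot decide between expanding α and letting N vanish via β.

Nullable non-terminals: E, L, P.
FIRST sets used below: FIRST(L) = { ε }

E: nullable alternative(s) E → L; FOLLOW(E) = { $ }
  E → n n F: FIRST \ {ε} = { 'n' } — disjoint from FOLLOW(E)
  E → e: FIRST \ {ε} = { 'e' } — disjoint from FOLLOW(E)
  E → L: FIRST \ {ε} = { } — this is the only nullable alternative, skip
L has a nullable alternative but only one production, so nothing to check.
P has a nullable alternative but only one production, so nothing to check.

F has no nullable alternative, so no FIRST/FOLLOW check is needed there.

No FIRST/FOLLOW conflicts found.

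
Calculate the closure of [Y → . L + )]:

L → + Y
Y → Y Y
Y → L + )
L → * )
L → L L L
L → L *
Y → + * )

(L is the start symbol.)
{ [L → . * )], [L → . + Y], [L → . L *], [L → . L L L], [Y → . L + )] }

To compute CLOSURE, for each item [A → α.Bβ] where B is a non-terminal, add [B → .γ] for all productions B → γ; repeat for the newly added items until nothing changes.

Start with: [Y → . L + )]
  [Y → . L + )] has the dot before L: add [L → . + Y], [L → . * )], [L → . L L L], [L → . L *]
No further items can be added.

CLOSURE = { [L → . * )], [L → . + Y], [L → . L *], [L → . L L L], [Y → . L + )] }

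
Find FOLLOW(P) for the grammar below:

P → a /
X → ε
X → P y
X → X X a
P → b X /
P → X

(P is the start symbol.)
To compute FOLLOW(P), find every occurrence of P on a right-hand side N → α P β: add FIRST(β) \ {ε}, and if β is empty or nullable also add FOLLOW(N). Iterate to a fixed point.

P is the start symbol, so $ ∈ FOLLOW(P).
In X → P y: P is followed by y, add FIRST(y) \ {ε} = { 'y' }

Taking the union: FOLLOW(P) = { $, 'y' }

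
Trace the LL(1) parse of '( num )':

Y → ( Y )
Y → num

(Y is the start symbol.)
Stack is shown with the top on the left.

Stack    Input      Action
--------------------------
Y $      ( num ) $  output Y → ( Y )
( Y ) $  ( num ) $  match '('
Y ) $    num ) $    output Y → num
num ) $  num ) $    match 'num'
) $      ) $        match ')'
$        $          accept

The string is accepted.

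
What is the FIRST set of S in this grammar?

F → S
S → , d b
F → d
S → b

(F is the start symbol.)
{ ',', 'b' }

From S → , d b:
  - ',' is a terminal: add ',' and stop
From S → b:
  - b is a terminal: add 'b' and stop

Collecting: FIRST(S) = { ',', 'b' }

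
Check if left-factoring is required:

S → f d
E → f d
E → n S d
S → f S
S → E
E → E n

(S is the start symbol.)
Left-factoring is needed when two productions for the same non-terminal
share a common prefix on the right-hand side.

Productions for S:
  S → f d
  S → f S
  S → E
Productions for E:
  E → f d
  E → n S d
  E → E n

Found common prefix 'f' in productions for S

Answer: Yes, S has productions with common prefix 'f'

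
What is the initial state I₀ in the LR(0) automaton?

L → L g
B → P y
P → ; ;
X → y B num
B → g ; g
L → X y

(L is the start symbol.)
{ [L → . L g], [L → . X y], [L' → . L], [X → . y B num] }

First, augment the grammar with L' → L
I₀ = CLOSURE({ [L' → . L] }):
  [L' → . L] has the dot before L: add [L → . L g], [L → . X y]
  [L → . X y] has the dot before X: add [X → . y B num]
No further items can be added.

I₀ = { [L → . L g], [L → . X y], [L' → . L], [X → . y B num] }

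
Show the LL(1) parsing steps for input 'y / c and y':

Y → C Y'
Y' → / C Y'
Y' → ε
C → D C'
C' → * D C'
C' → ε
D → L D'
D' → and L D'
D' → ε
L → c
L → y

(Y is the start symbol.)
Stack is shown with the top on the left.

Stack             Input          Action
---------------------------------------
Y $               y / c and y $  output Y → C Y'
C Y' $            y / c and y $  output C → D C'
D C' Y' $         y / c and y $  output D → L D'
L D' C' Y' $      y / c and y $  output L → y
y D' C' Y' $      y / c and y $  match 'y'
D' C' Y' $        / c and y $    output D' → ε
C' Y' $           / c and y $    output C' → ε
Y' $              / c and y $    output Y' → / C Y'
/ C Y' $          / c and y $    match '/'
C Y' $            c and y $      output C → D C'
D C' Y' $         c and y $      output D → L D'
L D' C' Y' $      c and y $      output L → c
c D' C' Y' $      c and y $      match 'c'
D' C' Y' $        and y $        output D' → and L D'
and L D' C' Y' $  and y $        match 'and'
L D' C' Y' $      y $            output L → y
y D' C' Y' $      y $            match 'y'
D' C' Y' $        $              output D' → ε
C' Y' $           $              output C' → ε
Y' $              $              output Y' → ε
$                 $              accept

The string is accepted.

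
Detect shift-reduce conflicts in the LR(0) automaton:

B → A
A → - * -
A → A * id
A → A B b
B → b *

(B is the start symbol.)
A shift-reduce conflict occurs when an LR(0) state has both:
  - a complete (reduce) item [A → α .] (dot at the end), and
  - a shift item [B → β . c γ] (dot before a terminal).

Augment with B' → B and build the canonical LR(0) collection (I0 = CLOSURE({[B' → . B]}), then GOTO on every symbol after a dot until no new states appear). It has 12 states:
  I0: { [A → . - * -], [A → . A * id], [A → . A B b], [B → . A], [B → . b *], [B' → . B] }  — shift
  I1: { [A → - . * -] }  — shift
  I2: { [A → . - * -], [A → . A * id], [A → . A B b], [A → A . * id], [A → A . B b], [B → . A], [B → . b *], [B → A .] }  — shift, reduce
  I3: { [B' → B .] }  — accept
  I4: { [B → b . *] }  — shift
  I5: { [B → b * .] }  — reduce
  I6: { [A → A * . id] }  — shift
  I7: { [A → A B . b] }  — shift
  I8: { [A → A B b .] }  — reduce
  I9: { [A → A * id .] }  — reduce
  I10: { [A → - * . -] }  — shift
  I11: { [A → - * - .] }  — reduce

I2 contains reduce item [B → A .] and shift items [A → . - * -], [A → A . * id], [B → . b *] — shift-reduce conflict.

Answer: Yes — I2: [B → A .] vs [A → . - * -]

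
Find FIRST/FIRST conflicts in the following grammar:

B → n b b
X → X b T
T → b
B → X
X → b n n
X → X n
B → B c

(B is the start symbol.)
FIRST sets of the non-terminals at (or reachable through a nullable prefix from) the front of some alternative:
  FIRST(X) = { 'b' }
  FIRST(B) = { 'b', 'n' }

Productions for B:
  B → n b b: FIRST = { 'n' }
  B → X: FIRST = { 'b' }
  B → B c: FIRST = { 'b', 'n' }
Productions for X:
  X → X b T: FIRST = { 'b' }
  X → b n n: FIRST = { 'b' }
  X → X n: FIRST = { 'b' }
T has only one production, so no FIRST/FIRST conflict is possible there.

Conflict for B: B → n b b and B → B c
  Overlap: { 'n' }
Conflict for B: B → X and B → B c
  Overlap: { 'b' }
Conflict for X: X → X b T and X → b n n
  Overlap: { 'b' }
Conflict for X: X → X b T and X → X n
  Overlap: { 'b' }
Conflict for X: X → b n n and X → X n
  Overlap: { 'b' }

Answer: Yes. B → n b b / B → B c on { 'n' }; B → X / B → B c on { 'b' }; X → X b T / X → b n n on { 'b' }; X → X b T / X → X n on { 'b' }; X → b n n / X → X n on { 'b' }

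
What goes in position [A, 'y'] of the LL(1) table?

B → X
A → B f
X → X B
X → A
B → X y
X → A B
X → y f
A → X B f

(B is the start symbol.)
To find M[A, 'y'], we find productions for A where 'y' is in the predict set (PREDICT(N → α) = (FIRST(α) \ {ε}) ∪ (FOLLOW(N) if α ⇒* ε)).

Relevant sets:
  FIRST(B) = { 'y' }
  FIRST(X) = { 'y' }

A → B f: PREDICT = { 'y' }
  'y' is in predict set, so this production goes in M[A, 'y']
A → X B f: PREDICT = { 'y' }
  'y' is in predict set, so this production goes in M[A, 'y']

M[A, 'y'] = A → B f, A → X B f  (a multiply-defined cell — the grammar is not LL(1))

Answer: A → B f, A → X B f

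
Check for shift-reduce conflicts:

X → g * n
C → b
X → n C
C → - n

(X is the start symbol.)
Augment with X' → X and build the canonical LR(0) collection (I0 = CLOSURE({[X' → . X]}), then GOTO on every symbol after a dot until no new states appear). It has 10 states:
  I0: { [X → . g * n], [X → . n C], [X' → . X] }  — shift
  I1: { [X' → X .] }  — accept
  I2: { [X → g . * n] }  — shift
  I3: { [C → . - n], [C → . b], [X → n . C] }  — shift
  I4: { [C → - . n] }  — shift
  I5: { [X → n C .] }  — reduce
  I6: { [C → b .] }  — reduce
  I7: { [C → - n .] }  — reduce
  I8: { [X → g * . n] }  — shift
  I9: { [X → g * n .] }  — reduce

No state contains both a complete item and a shift item.

Answer: No shift-reduce conflicts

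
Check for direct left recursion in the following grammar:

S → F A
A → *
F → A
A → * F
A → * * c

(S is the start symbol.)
No direct left recursion

S → F A: starts with F
A → *: starts with '*'
F → A: starts with A
A → * F: starts with '*'
A → * * c: starts with '*'

No direct left recursion found.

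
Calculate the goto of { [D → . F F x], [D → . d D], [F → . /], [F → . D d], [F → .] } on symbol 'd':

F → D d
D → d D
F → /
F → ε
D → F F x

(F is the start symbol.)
GOTO(I, 'd') = CLOSURE({ [A → αX.β] : [A → α.Xβ] ∈ I, X = 'd' })

Items with dot before 'd', with the dot advanced:
  [D → . d D] → [D → d . D]
Closure of the advanced items:
  [D → d . D] has the dot before D: add [D → . d D], [D → . F F x]
  [D → . F F x] has the dot before F: add [F → . D d], [F → . /], [F → .]

GOTO = { [D → . F F x], [D → . d D], [D → d . D], [F → . /], [F → . D d], [F → .] }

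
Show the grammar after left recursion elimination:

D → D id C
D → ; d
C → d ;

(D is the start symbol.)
D → ; d D'
D' → id C D'
D' → ε
C → d ;

D is directly left-recursive. The standard transformation for
  A → A α₁ | ... | A α_m | β₁ | ... | β_n
is
  A  → β₁ A' | ... | β_n A'
  A' → α₁ A' | ... | α_m A' | ε

D → ; d becomes D → ; d D'
D → D id C becomes D' → id C D'
Add D' → ε

Productions for other non-terminals are unchanged:
  C → d ;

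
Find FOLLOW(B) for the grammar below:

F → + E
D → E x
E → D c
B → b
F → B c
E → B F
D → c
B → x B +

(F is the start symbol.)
{ '+', 'b', 'c', 'x' }

In F → B c: B is followed by c, add FIRST(c) \ {ε} = { 'c' }
In E → B F: B is followed by F, add FIRST(F) \ {ε} = { '+', 'b', 'x' }
In B → x B +: B is followed by '+', add FIRST('+') \ {ε} = { '+' }

Taking the union: FOLLOW(B) = { '+', 'b', 'c', 'x' }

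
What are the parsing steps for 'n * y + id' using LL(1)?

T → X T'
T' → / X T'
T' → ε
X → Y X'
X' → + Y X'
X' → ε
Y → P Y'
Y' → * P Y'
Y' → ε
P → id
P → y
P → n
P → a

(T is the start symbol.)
LL(1) parsing maintains a stack (initially the start symbol over $) and the input. At each step: if the stack top is a terminal, match it against the current input token; if it is a non-terminal N, replace it with the RHS of M[N, lookahead] (the unique production whose predict set contains the lookahead).

Stack is shown with the top on the left.

Stack           Input         Action
------------------------------------
T $             n * y + id $  output T → X T'
X T' $          n * y + id $  output X → Y X'
Y X' T' $       n * y + id $  output Y → P Y'
P Y' X' T' $    n * y + id $  output P → n
n Y' X' T' $    n * y + id $  match 'n'
Y' X' T' $      * y + id $    output Y' → * P Y'
* P Y' X' T' $  * y + id $    match '*'
P Y' X' T' $    y + id $      output P → y
y Y' X' T' $    y + id $      match 'y'
Y' X' T' $      + id $        output Y' → ε
X' T' $         + id $        output X' → + Y X'
+ Y X' T' $     + id $        match '+'
Y X' T' $       id $          output Y → P Y'
P Y' X' T' $    id $          output P → id
id Y' X' T' $   id $          match 'id'
Y' X' T' $      $             output Y' → ε
X' T' $         $             output X' → ε
T' $            $             output T' → ε
$               $             accept

The string is accepted.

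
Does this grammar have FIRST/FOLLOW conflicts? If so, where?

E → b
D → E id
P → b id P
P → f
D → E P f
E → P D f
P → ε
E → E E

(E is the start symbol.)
A FIRST/FOLLOW conflict occurs when a non-terminal N has a nullable alternative N → β (β ⇒* ε) and another alternative N → α with FIRST(α) ∩ FOLLOW(N) ≠ ∅: on such a lookahead the parser cannot decide between expanding α and letting N vanish via β.

Nullable non-terminals: P.

P: nullable alternative(s) P → ε; FOLLOW(P) = { 'b', 'f' }
  P → b id P: FIRST \ {ε} = { 'b' } — overlaps FOLLOW(P) on { 'b' }: CONFLICT
  P → f: FIRST \ {ε} = { 'f' } — overlaps FOLLOW(P) on { 'f' }: CONFLICT
  P → ε: FIRST \ {ε} = { } — this is the only nullable alternative, skip

D, E have no nullable alternative, so no FIRST/FOLLOW check is needed there.

So the grammar has 2 FIRST/FOLLOW conflicts (marked CONFLICT above).

Answer: Yes. P → b id P with FOLLOW(P) on { 'b' }; P → f with FOLLOW(P) on { 'f' }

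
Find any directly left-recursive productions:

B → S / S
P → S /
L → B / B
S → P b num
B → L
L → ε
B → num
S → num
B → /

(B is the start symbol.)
Direct left recursion occurs when N → N α for some non-terminal N (the right-hand side begins with the left-hand side itself).

B → S / S: starts with S
P → S /: starts with S
L → B / B: starts with B
S → P b num: starts with P
B → L: starts with L
L → ε: starts with ε
B → num: starts with num
S → num: starts with num
B → /: starts with '/'

No direct left recursion found.

Answer: No direct left recursion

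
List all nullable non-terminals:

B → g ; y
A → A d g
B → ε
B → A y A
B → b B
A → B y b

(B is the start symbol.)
A non-terminal is nullable if it can derive ε (the empty string): either it has an ε-production, or it has a production whose right-hand side consists entirely of nullable non-terminals.

ε-productions: B → ε
So B is immediately nullable.
No further non-terminal can be added: every production for the remaining non-terminals contains a terminal or a non-nullable non-terminal.
Nullable = { 'B' }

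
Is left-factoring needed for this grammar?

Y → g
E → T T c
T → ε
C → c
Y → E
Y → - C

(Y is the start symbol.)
No, left-factoring is not needed

Left-factoring is needed when two productions for the same non-terminal
share a common prefix on the right-hand side.

Productions for Y:
  Y → g
  Y → E
  Y → - C

No common prefixes found.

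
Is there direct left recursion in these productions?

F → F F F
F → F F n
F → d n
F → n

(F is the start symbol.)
Yes, F is left-recursive

Direct left recursion occurs when N → N α for some non-terminal N (the right-hand side begins with the left-hand side itself).

F → F F F: LEFT RECURSIVE (starts with F)
F → F F n: LEFT RECURSIVE (starts with F)
F → d n: starts with d
F → n: starts with n

The grammar has direct left recursion on: F.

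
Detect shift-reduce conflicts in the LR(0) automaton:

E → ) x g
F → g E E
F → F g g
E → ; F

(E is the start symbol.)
Augment with E' → E and build the canonical LR(0) collection (I0 = CLOSURE({[E' → . E]}), then GOTO on every symbol after a dot until no new states appear). It has 12 states:
  I0: { [E → . ) x g], [E → . ; F], [E' → . E] }  — shift
  I1: { [E → ) . x g] }  — shift
  I2: { [E → ; . F], [F → . F g g], [F → . g E E] }  — shift
  I3: { [E' → E .] }  — accept
  I4: { [E → ; F .], [F → F . g g] }  — shift, reduce
  I5: { [E → . ) x g], [E → . ; F], [F → g . E E] }  — shift
  I6: { [E → . ) x g], [E → . ; F], [F → g E . E] }  — shift
  I7: { [F → g E E .] }  — reduce
  I8: { [F → F g . g] }  — shift
  I9: { [F → F g g .] }  — reduce
  I10: { [E → ) x . g] }  — shift
  I11: { [E → ) x g .] }  — reduce

I4 contains reduce item [E → ; F .] and shift item [F → F . g g] — shift-reduce conflict.

Answer: Yes — I4: [E → ; F .] vs [F → F . g g]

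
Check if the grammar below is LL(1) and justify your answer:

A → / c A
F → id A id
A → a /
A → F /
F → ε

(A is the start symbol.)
No. Predict set conflict for A: { '/' }

A grammar is LL(1) if for each non-terminal N with multiple productions, the predict sets of those productions are pairwise disjoint, where PREDICT(N → α) = (FIRST(α) \ {ε}) ∪ (FOLLOW(N) if α ⇒* ε).

Relevant sets:
  FIRST(F) = { 'id', ε }
  FOLLOW(F) = { '/' }

For A:
  PREDICT(A → '/' c A) = { '/' }
  PREDICT(A → a '/') = { 'a' }
  PREDICT(A → F '/') = { '/', 'id' }
For F:
  PREDICT(F → id A id) = { 'id' }
  PREDICT(F → ε) = { '/' }

Conflict found: Predict set conflict for A: { '/' }
The grammar is NOT LL(1).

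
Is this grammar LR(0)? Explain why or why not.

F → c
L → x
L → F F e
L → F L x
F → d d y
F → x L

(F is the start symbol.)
Augment with F' → F and build the canonical LR(0) collection (I0 = CLOSURE({[F' → . F]}), then GOTO on every symbol after a dot until no new states appear). It has 14 states:
  I0: { [F → . c], [F → . d d y], [F → . x L], [F' → . F] }  — shift
  I1: { [F' → F .] }  — accept
  I2: { [F → c .] }  — reduce
  I3: { [F → d . d y] }  — shift
  I4: { [F → . c], [F → . d d y], [F → . x L], [F → x . L], [L → . F F e], [L → . F L x], [L → . x] }  — shift
  I5: { [F → . c], [F → . d d y], [F → . x L], [L → . F F e], [L → . F L x], [L → . x], [L → F . F e], [L → F . L x] }  — shift
  I6: { [F → x L .] }  — reduce
  I7: { [F → . c], [F → . d d y], [F → . x L], [F → x . L], [L → . F F e], [L → . F L x], [L → . x], [L → x .] }  — shift, reduce
  I8: { [F → . c], [F → . d d y], [F → . x L], [L → . F F e], [L → . F L x], [L → . x], [L → F . F e], [L → F . L x], [L → F F . e] }  — shift
  I9: { [L → F L . x] }  — shift
  I10: { [L → F L x .] }  — reduce
  I11: { [L → F F e .] }  — reduce
  I12: { [F → d d . y] }  — shift
  I13: { [F → d d y .] }  — reduce

Conflict in state I7:
  Shift-reduce conflict between [L → x .] and [F → . c]
So the grammar is NOT LR(0).

Answer: No. Shift-reduce conflict between [L → x .] and [F → . c]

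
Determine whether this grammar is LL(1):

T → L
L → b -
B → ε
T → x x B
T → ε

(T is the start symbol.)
Relevant sets:
  FIRST(L) = { 'b' }
  FOLLOW(T) = { $ }

For T:
  PREDICT(T → L) = { 'b' }
  PREDICT(T → x x B) = { 'x' }
  PREDICT(T → ε) = { $ }
L, B have a single production, so nothing to check there.

All predict sets are disjoint. The grammar IS LL(1).

Answer: Yes, the grammar is LL(1).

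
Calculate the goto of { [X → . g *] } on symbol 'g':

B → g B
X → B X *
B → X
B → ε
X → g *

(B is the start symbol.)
{ [X → g . *] }

GOTO(I, 'g') = CLOSURE({ [A → αX.β] : [A → α.Xβ] ∈ I, X = 'g' })

Items with dot before 'g', with the dot advanced:
  [X → . g *] → [X → g . *]
Closure adds nothing (no advanced item has the dot before a non-terminal).

GOTO = { [X → g . *] }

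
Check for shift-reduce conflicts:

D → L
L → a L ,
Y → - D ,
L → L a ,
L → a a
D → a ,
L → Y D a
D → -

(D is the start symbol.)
Yes — I1: [D → - .] vs [D → . -]; I3: [D → L .] vs [L → L . a ,]; I9: [L → a a .] vs [L → . a L ,]

A shift-reduce conflict occurs when an LR(0) state has both:
  - a complete (reduce) item [A → α .] (dot at the end), and
  - a shift item [B → β . c γ] (dot before a terminal).

Augment with D' → D and build the canonical LR(0) collection (I0 = CLOSURE({[D' → . D]}), then GOTO on every symbol after a dot until no new states appear). It has 17 states:
  I0: { [D → . -], [D → . L], [D → . a ,], [D' → . D], [L → . L a ,], [L → . Y D a], [L → . a L ,], [L → . a a], [Y → . - D ,] }  — shift
  I1: { [D → - .], [D → . -], [D → . L], [D → . a ,], [L → . L a ,], [L → . Y D a], [L → . a L ,], [L → . a a], [Y → - . D ,], [Y → . - D ,] }  — shift, reduce
  I2: { [D' → D .] }  — accept
  I3: { [D → L .], [L → L . a ,] }  — shift, reduce
  I4: { [D → . -], [D → . L], [D → . a ,], [L → . L a ,], [L → . Y D a], [L → . a L ,], [L → . a a], [L → Y . D a], [Y → . - D ,] }  — shift
  I5: { [D → a . ,], [L → . L a ,], [L → . Y D a], [L → . a L ,], [L → . a a], [L → a . L ,], [L → a . a], [Y → . - D ,] }  — shift
  I6: { [D → a , .] }  — reduce
  I7: { [D → . -], [D → . L], [D → . a ,], [L → . L a ,], [L → . Y D a], [L → . a L ,], [L → . a a], [Y → - . D ,], [Y → . - D ,] }  — shift
  I8: { [L → L . a ,], [L → a L . ,] }  — shift
  I9: { [L → . L a ,], [L → . Y D a], [L → . a L ,], [L → . a a], [L → a . L ,], [L → a . a], [L → a a .], [Y → . - D ,] }  — shift, reduce
  I10: { [L → a L , .] }  — reduce
  I11: { [L → L a . ,] }  — shift
  I12: { [L → L a , .] }  — reduce
  I13: { [Y → - D . ,] }  — shift
  I14: { [Y → - D , .] }  — reduce
  I15: { [L → Y D . a] }  — shift
  I16: { [L → Y D a .] }  — reduce

I1 contains reduce item [D → - .] and shift items [D → . -], [D → . a ,], [L → . a L ,], [L → . a a], [Y → . - D ,] — shift-reduce conflict.
I3 contains reduce item [D → L .] and shift item [L → L . a ,] — shift-reduce conflict.
I9 contains reduce item [L → a a .] and shift items [L → . a L ,], [L → . a a], [L → a . a], [Y → . - D ,] — shift-reduce conflict.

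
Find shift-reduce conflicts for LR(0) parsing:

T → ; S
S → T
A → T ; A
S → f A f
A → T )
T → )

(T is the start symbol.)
A shift-reduce conflict occurs when an LR(0) state has both:
  - a complete (reduce) item [A → α .] (dot at the end), and
  - a shift item [B → β . c γ] (dot before a terminal).

Augment with T' → T and build the canonical LR(0) collection (I0 = CLOSURE({[T' → . T]}), then GOTO on every symbol after a dot until no new states appear). It has 13 states:
  I0: { [T → . )], [T → . ; S], [T' → . T] }  — shift
  I1: { [T → ) .] }  — reduce
  I2: { [S → . T], [S → . f A f], [T → . )], [T → . ; S], [T → ; . S] }  — shift
  I3: { [T' → T .] }  — accept
  I4: { [T → ; S .] }  — reduce
  I5: { [S → T .] }  — reduce
  I6: { [A → . T )], [A → . T ; A], [S → f . A f], [T → . )], [T → . ; S] }  — shift
  I7: { [S → f A . f] }  — shift
  I8: { [A → T . )], [A → T . ; A] }  — shift
  I9: { [A → T ) .] }  — reduce
  I10: { [A → . T )], [A → . T ; A], [A → T ; . A], [T → . )], [T → . ; S] }  — shift
  I11: { [A → T ; A .] }  — reduce
  I12: { [S → f A f .] }  — reduce

No state contains both a complete item and a shift item.

Answer: No shift-reduce conflicts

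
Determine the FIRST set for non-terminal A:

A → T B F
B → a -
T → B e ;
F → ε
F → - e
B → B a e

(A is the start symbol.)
{ 'a' }

To compute FIRST(A), examine every production with A on the left-hand side, reading each right-hand side left to right until a non-nullable symbol is reached.

FIRST sets of the other non-terminals involved (by the same procedure, iterated to a fixed point):
  FIRST(T) = { 'a' }

From A → T B F:
  - T is a non-terminal: add FIRST(T) \ {ε} = { 'a' }
    T is not nullable, so stop

Collecting: FIRST(A) = { 'a' }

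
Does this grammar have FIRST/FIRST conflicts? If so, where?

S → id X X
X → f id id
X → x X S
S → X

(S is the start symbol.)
FIRST sets of the non-terminals at (or reachable through a nullable prefix from) the front of some alternative:
  FIRST(X) = { 'f', 'x' }

Productions for S:
  S → id X X: FIRST = { 'id' }
  S → X: FIRST = { 'f', 'x' }
Productions for X:
  X → f id id: FIRST = { 'f' }
  X → x X S: FIRST = { 'x' }

All alternatives of each non-terminal have pairwise disjoint FIRST sets.

Answer: No FIRST/FIRST conflicts.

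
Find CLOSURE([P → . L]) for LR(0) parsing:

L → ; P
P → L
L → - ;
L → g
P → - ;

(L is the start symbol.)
{ [L → . - ;], [L → . ; P], [L → . g], [P → . L] }

Start with: [P → . L]
  [P → . L] has the dot before L: add [L → . ; P], [L → . - ;], [L → . g]
No further items can be added.

CLOSURE = { [L → . - ;], [L → . ; P], [L → . g], [P → . L] }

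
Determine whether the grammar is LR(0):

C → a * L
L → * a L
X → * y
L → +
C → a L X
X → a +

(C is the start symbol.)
A grammar is LR(0) if no state in the canonical LR(0) collection has:
  - both a shift item (dot before a terminal) and a complete item (shift-reduce conflict), or
  - two or more complete items (reduce-reduce conflict; the accept item [C' → C .] counts as a complete item here).

Augment with C' → C and build the canonical LR(0) collection (I0 = CLOSURE({[C' → . C]}), then GOTO on every symbol after a dot until no new states appear). It has 15 states:
  I0: { [C → . a * L], [C → . a L X], [C' → . C] }  — shift
  I1: { [C' → C .] }  — accept
  I2: { [C → a . * L], [C → a . L X], [L → . * a L], [L → . +] }  — shift
  I3: { [C → a * . L], [L → * . a L], [L → . * a L], [L → . +] }  — shift
  I4: { [L → + .] }  — reduce
  I5: { [C → a L . X], [X → . * y], [X → . a +] }  — shift
  I6: { [X → * . y] }  — shift
  I7: { [C → a L X .] }  — reduce
  I8: { [X → a . +] }  — shift
  I9: { [X → a + .] }  — reduce
  I10: { [X → * y .] }  — reduce
  I11: { [L → * . a L] }  — shift
  I12: { [C → a * L .] }  — reduce
  I13: { [L → * a . L], [L → . * a L], [L → . +] }  — shift
  I14: { [L → * a L .] }  — reduce

Every state is either a pure shift/goto state or contains exactly one complete item and nothing to shift — no conflicts. The grammar is LR(0).

Answer: Yes, the grammar is LR(0)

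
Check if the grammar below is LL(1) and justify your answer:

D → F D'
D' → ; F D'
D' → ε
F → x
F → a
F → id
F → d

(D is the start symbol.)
Yes, the grammar is LL(1).

Relevant sets:
  FOLLOW(D') = { $ }

For D':
  PREDICT(D' → ';' F D') = { ';' }
  PREDICT(D' → ε) = { $ }
For F:
  PREDICT(F → x) = { 'x' }
  PREDICT(F → a) = { 'a' }
  PREDICT(F → id) = { 'id' }
  PREDICT(F → d) = { 'd' }
D has a single production, so nothing to check there.

All predict sets are disjoint. The grammar IS LL(1).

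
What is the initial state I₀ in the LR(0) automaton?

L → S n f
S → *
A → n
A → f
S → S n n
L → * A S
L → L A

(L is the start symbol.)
{ [L → . * A S], [L → . L A], [L → . S n f], [L' → . L], [S → . *], [S → . S n n] }

First, augment the grammar with L' → L
I₀ = CLOSURE({ [L' → . L] }):
  [L' → . L] has the dot before L: add [L → . S n f], [L → . * A S], [L → . L A]
  [L → . S n f] has the dot before S: add [S → . *], [S → . S n n]
No further items can be added.

I₀ = { [L → . * A S], [L → . L A], [L → . S n f], [L' → . L], [S → . *], [S → . S n n] }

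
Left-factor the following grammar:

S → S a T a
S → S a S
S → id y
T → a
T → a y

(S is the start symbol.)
S → S a S'
S' → T a
S' → S
S → id y
T → a T'
T' → ε
T' → y

Left-factoring transforms A → αβ₁ | αβ₂ into A → αA' and A' → β₁ | β₂
(α is the longest common prefix among the alternatives). Repeat until
no nonterminal has two alternatives with a common prefix.

Round 1: S has alternatives sharing prefix 'S a'. Introduce S': S → S a S'
  Add: S' → T a
  Add: S' → S

Round 2: T has alternatives sharing prefix 'a'. Introduce T': T → a T'
  Add: T' → ε
  Add: T' → y

No remaining common prefixes — done.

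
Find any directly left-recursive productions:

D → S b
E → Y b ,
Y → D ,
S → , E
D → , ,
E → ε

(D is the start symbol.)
D → S b: starts with S
E → Y b ,: starts with Y
Y → D ,: starts with D
S → , E: starts with ','
D → , ,: starts with ','
E → ε: starts with ε

No direct left recursion found.

Answer: No direct left recursion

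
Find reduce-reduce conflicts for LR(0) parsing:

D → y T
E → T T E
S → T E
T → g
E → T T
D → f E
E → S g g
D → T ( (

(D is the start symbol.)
Augment with D' → D and build the canonical LR(0) collection (I0 = CLOSURE({[D' → . D]}), then GOTO on every symbol after a dot until no new states appear). It has 17 states:
  I0: { [D → . T ( (], [D → . f E], [D → . y T], [D' → . D], [T → . g] }  — shift
  I1: { [D' → D .] }  — accept
  I2: { [D → T . ( (] }  — shift
  I3: { [D → f . E], [E → . S g g], [E → . T T E], [E → . T T], [S → . T E], [T → . g] }  — shift
  I4: { [T → g .] }  — reduce
  I5: { [D → y . T], [T → . g] }  — shift
  I6: { [D → y T .] }  — reduce
  I7: { [D → f E .] }  — reduce
  I8: { [E → S . g g] }  — shift
  I9: { [E → . S g g], [E → . T T E], [E → . T T], [E → T . T E], [E → T . T], [S → . T E], [S → T . E], [T → . g] }  — shift
  I10: { [S → T E .] }  — reduce
  I11: { [E → . S g g], [E → . T T E], [E → . T T], [E → T . T E], [E → T . T], [E → T T . E], [E → T T .], [S → . T E], [S → T . E], [T → . g] }  — shift, reduce
  I12: { [E → T T E .], [S → T E .] }  — 2 reduces
  I13: { [E → S g . g] }  — shift
  I14: { [E → S g g .] }  — reduce
  I15: { [D → T ( . (] }  — shift
  I16: { [D → T ( ( .] }  — reduce

I12 contains complete items [E → T T E .], [S → T E .] — reduce-reduce conflict.

Answer: Yes — I12: [E → T T E .] vs [S → T E .]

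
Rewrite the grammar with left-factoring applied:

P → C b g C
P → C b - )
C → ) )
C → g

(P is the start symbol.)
P → C b P'
P' → g C
P' → - )
C → ) )
C → g

Left-factoring transforms A → αβ₁ | αβ₂ into A → αA' and A' → β₁ | β₂
(α is the longest common prefix among the alternatives). Repeat until
no nonterminal has two alternatives with a common prefix.

Round 1: P has alternatives sharing prefix 'C b'. Introduce P': P → C b P'
  Add: P' → g C
  Add: P' → - )

No remaining common prefixes — done.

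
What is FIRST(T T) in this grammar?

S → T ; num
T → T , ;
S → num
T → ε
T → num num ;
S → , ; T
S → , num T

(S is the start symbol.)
{ ',', 'num', ε }

FIRST sets of the non-terminals involved (from the grammar, by fixed-point iteration):
  FIRST(T) = { ',', 'num', ε }

To compute FIRST(T T), process the symbols left to right:
Symbol T is a non-terminal. Add FIRST(T) \ {ε} = { ',', 'num' }
T is nullable (ε ∈ FIRST(T)), continue to the next symbol.
Symbol T is a non-terminal. Add FIRST(T) \ {ε} = { ',', 'num' }
T is nullable (ε ∈ FIRST(T)), continue to the next symbol.
All symbols are nullable, so ε is in the result.
FIRST(T T) = { ',', 'num', ε }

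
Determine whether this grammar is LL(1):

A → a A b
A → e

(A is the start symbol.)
A grammar is LL(1) if for each non-terminal N with multiple productions, the predict sets of those productions are pairwise disjoint, where PREDICT(N → α) = (FIRST(α) \ {ε}) ∪ (FOLLOW(N) if α ⇒* ε).

For A:
  PREDICT(A → a A b) = { 'a' }
  PREDICT(A → e) = { 'e' }

All predict sets are disjoint. The grammar IS LL(1).

Answer: Yes, the grammar is LL(1).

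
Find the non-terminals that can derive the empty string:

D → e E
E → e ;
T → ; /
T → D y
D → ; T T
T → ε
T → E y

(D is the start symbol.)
{ 'T' }

A non-terminal is nullable if it can derive ε (the empty string): either it has an ε-production, or it has a production whose right-hand side consists entirely of nullable non-terminals.

ε-productions: T → ε
So T is immediately nullable.
No further non-terminal can be added: every production for the remaining non-terminals contains a terminal or a non-nullable non-terminal.
Nullable = { 'T' }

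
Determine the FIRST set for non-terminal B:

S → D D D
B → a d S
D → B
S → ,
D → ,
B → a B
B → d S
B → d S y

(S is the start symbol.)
From B → a d S:
  - a is a terminal: add 'a' and stop
From B → a B:
  - a is a terminal: add 'a' and stop
From B → d S:
  - d is a terminal: add 'd' and stop
From B → d S y:
  - d is a terminal: add 'd' and stop

Collecting: FIRST(B) = { 'a', 'd' }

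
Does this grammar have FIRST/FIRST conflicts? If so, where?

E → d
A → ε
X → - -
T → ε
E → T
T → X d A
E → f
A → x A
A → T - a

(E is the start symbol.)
No FIRST/FIRST conflicts.

FIRST sets of the non-terminals at (or reachable through a nullable prefix from) the front of some alternative:
  FIRST(T) = { '-', ε }
  FIRST(X) = { '-' }

Productions for E:
  E → d: FIRST = { 'd' }
  E → T: FIRST = { '-', ε }
  E → f: FIRST = { 'f' }
Productions for A:
  A → ε: FIRST = { ε }
  A → x A: FIRST = { 'x' }
  A → T - a: FIRST = { '-' }
Productions for T:
  T → ε: FIRST = { ε }
  T → X d A: FIRST = { '-' }
X has only one production, so no FIRST/FIRST conflict is possible there.

All alternatives of each non-terminal have pairwise disjoint FIRST sets.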